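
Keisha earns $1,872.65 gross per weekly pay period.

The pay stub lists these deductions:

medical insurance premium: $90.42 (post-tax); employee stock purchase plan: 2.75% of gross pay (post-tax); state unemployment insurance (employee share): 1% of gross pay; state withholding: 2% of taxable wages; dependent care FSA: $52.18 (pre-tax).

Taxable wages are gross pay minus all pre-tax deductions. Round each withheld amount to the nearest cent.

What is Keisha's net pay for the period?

$1,623.41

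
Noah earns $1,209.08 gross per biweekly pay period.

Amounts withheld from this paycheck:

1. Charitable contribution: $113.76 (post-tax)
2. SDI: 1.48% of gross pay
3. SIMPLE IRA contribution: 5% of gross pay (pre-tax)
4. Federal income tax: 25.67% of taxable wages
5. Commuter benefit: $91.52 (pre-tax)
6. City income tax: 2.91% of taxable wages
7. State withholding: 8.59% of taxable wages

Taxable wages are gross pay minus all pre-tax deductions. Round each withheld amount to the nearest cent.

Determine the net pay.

SIMPLE IRA contribution: $1,209.08 × 0.05 = $60.45
Commuter benefit: $91.52
Pre-tax total = $60.45 + $91.52 = $151.97
Taxable wages = $1,209.08 − $151.97 = $1,057.11
Federal income tax: $1,057.11 × 0.2567 = $271.36
City income tax: $1,057.11 × 0.0291 = $30.76
State withholding: $1,057.11 × 0.0859 = $90.81
SDI: $1,209.08 × 0.0148 = $17.89
Charitable contribution: $113.76
Total deductions = $60.45 + $91.52 + $271.36 + $30.76 + $90.81 + $17.89 + $113.76 = $676.55
Net pay = $1,209.08 − $676.55 = $532.53

$532.53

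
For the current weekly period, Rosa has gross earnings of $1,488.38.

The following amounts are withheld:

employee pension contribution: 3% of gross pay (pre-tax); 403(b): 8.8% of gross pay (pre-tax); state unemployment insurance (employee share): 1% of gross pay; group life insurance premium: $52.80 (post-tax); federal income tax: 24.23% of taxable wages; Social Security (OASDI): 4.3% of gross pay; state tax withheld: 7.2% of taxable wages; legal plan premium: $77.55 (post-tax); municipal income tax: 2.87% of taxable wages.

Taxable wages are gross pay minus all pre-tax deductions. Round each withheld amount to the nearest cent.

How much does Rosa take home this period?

$653.24

Employee pension contribution: $1,488.38 × 0.03 = $44.65
403(b): $1,488.38 × 0.088 = $130.98
Pre-tax total = $44.65 + $130.98 = $175.63
Taxable wages = $1,488.38 − $175.63 = $1,312.75
Federal income tax: $1,312.75 × 0.2423 = $318.08
Municipal income tax: $1,312.75 × 0.0287 = $37.68
State tax withheld: $1,312.75 × 0.072 = $94.52
State unemployment insurance (employee share): $1,488.38 × 0.01 = $14.88
Social Security (OASDI): $1,488.38 × 0.043 = $64.00
Legal plan premium: $77.55
Group life insurance premium: $52.80
Total deductions = $44.65 + $130.98 + $318.08 + $37.68 + $94.52 + $14.88 + $64.00 + $77.55 + $52.80 = $835.14
Net pay = $1,488.38 − $835.14 = $653.24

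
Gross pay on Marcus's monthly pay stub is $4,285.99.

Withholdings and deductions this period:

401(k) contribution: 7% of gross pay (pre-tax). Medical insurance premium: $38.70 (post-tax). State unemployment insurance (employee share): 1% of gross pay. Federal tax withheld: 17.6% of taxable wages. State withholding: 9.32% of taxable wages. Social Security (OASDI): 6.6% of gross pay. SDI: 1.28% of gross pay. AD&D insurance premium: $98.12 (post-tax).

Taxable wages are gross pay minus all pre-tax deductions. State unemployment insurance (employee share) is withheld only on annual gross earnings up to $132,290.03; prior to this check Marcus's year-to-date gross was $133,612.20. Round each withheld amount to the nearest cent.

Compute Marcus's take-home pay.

$2,438.39

401(k) contribution: $4,285.99 × 0.07 = $300.02
Taxable wages = $4,285.99 − $300.02 = $3,985.97
State withholding: $3,985.97 × 0.0932 = $371.49
Federal tax withheld: $3,985.97 × 0.176 = $701.53
State unemployment insurance (employee share): annual cap $132,290.03 already reached (YTD $133,612.20), so $0.00
SDI: $4,285.99 × 0.0128 = $54.86
Social Security (OASDI): $4,285.99 × 0.066 = $282.88
AD&D insurance premium: $98.12
Medical insurance premium: $38.70
Total deductions = $300.02 + $371.49 + $701.53 + $0.00 + $54.86 + $282.88 + $98.12 + $38.70 = $1,847.60
Net pay = $4,285.99 − $1,847.60 = $2,438.39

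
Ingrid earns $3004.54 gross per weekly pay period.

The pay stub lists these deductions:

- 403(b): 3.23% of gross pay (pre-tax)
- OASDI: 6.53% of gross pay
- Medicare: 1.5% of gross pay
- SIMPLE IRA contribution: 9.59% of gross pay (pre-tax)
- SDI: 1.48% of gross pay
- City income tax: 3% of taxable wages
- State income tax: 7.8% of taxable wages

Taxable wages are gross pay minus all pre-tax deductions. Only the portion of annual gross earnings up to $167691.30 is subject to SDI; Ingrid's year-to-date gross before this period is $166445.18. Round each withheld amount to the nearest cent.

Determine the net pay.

$2076.75

SIMPLE IRA contribution: $3004.54 × 0.0959 = $288.14
403(b): $3004.54 × 0.0323 = $97.05
Pre-tax total = $288.14 + $97.05 = $385.19
Taxable wages = $3004.54 − $385.19 = $2619.35
State income tax: $2619.35 × 0.078 = $204.31
City income tax: $2619.35 × 0.03 = $78.58
OASDI: $3004.54 × 0.0653 = $196.20
SDI: only $167691.30 − $166445.18 = $1246.12 of this check is subject → $1246.12 × 0.0148 = $18.44
Medicare: $3004.54 × 0.015 = $45.07
Total deductions = $288.14 + $97.05 + $204.31 + $78.58 + $196.20 + $18.44 + $45.07 = $927.79
Net pay = $3004.54 − $927.79 = $2076.75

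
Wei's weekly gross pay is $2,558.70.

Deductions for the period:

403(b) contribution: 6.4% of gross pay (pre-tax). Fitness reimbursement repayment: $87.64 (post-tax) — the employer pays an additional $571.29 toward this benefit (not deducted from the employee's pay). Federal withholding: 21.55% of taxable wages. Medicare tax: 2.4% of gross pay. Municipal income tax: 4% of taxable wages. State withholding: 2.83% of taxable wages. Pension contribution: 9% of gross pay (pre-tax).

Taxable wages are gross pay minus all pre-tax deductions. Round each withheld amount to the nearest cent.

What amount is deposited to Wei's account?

$1,401.28

403(b) contribution: $2,558.70 × 0.064 = $163.76
Pension contribution: $2,558.70 × 0.09 = $230.28
Pre-tax total = $163.76 + $230.28 = $394.04
Taxable wages = $2,558.70 − $394.04 = $2,164.66
Federal withholding: $2,164.66 × 0.2155 = $466.48
State withholding: $2,164.66 × 0.0283 = $61.26
Municipal income tax: $2,164.66 × 0.04 = $86.59
Medicare tax: $2,558.70 × 0.024 = $61.41
Fitness reimbursement repayment: $87.64
(Employer's $571.29 toward fitness reimbursement repayment is not withheld from the employee.)
Total deductions = $163.76 + $230.28 + $466.48 + $61.26 + $86.59 + $61.41 + $87.64 = $1,157.42
Net pay = $2,558.70 − $1,157.42 = $1,401.28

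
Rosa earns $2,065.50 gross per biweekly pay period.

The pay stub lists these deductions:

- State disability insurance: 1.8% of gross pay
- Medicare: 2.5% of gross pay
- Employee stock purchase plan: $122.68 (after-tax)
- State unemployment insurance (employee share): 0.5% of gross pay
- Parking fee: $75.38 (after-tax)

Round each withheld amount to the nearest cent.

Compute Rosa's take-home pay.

$1,768.29

State disability insurance: $2,065.50 × 0.018 = $37.18
State unemployment insurance (employee share): $2,065.50 × 0.005 = $10.33
Medicare: $2,065.50 × 0.025 = $51.64
Employee stock purchase plan: $122.68
Parking fee: $75.38
Total deductions = $37.18 + $10.33 + $51.64 + $122.68 + $75.38 = $297.21
Net pay = $2,065.50 − $297.21 = $1,768.29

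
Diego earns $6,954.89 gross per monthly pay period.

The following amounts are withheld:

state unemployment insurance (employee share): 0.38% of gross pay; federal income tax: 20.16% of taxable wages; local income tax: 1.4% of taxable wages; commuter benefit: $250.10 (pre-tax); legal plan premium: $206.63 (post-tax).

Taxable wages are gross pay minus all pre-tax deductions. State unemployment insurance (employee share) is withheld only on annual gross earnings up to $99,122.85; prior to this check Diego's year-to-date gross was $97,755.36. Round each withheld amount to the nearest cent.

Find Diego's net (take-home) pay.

Commuter benefit: $250.10
Taxable wages = $6,954.89 − $250.10 = $6,704.79
Federal income tax: $6,704.79 × 0.2016 = $1,351.69
Local income tax: $6,704.79 × 0.014 = $93.87
State unemployment insurance (employee share): only $99,122.85 − $97,755.36 = $1,367.49 of this check is subject → $1,367.49 × 0.0038 = $5.20
Legal plan premium: $206.63
Total deductions = $250.10 + $1,351.69 + $93.87 + $5.20 + $206.63 = $1,907.49
Net pay = $6,954.89 − $1,907.49 = $5,047.40

$5,047.40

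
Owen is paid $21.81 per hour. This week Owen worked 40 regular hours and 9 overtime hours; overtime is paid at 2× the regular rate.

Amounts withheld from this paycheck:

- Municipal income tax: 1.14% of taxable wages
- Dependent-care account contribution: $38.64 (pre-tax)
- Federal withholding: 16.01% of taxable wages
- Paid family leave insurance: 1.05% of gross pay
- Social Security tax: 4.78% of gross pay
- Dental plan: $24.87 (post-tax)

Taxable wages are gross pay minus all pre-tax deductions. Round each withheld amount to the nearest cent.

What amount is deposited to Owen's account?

Regular pay: 40 × $21.81 = $872.40
Overtime pay: 9 × $21.81 × 2 = $392.58
Gross pay = $872.40 + $392.58 = $1,264.98
Dependent-care account contribution: $38.64
Taxable wages = $1,264.98 − $38.64 = $1,226.34
Federal withholding: $1,226.34 × 0.1601 = $196.34
Municipal income tax: $1,226.34 × 0.0114 = $13.98
Social Security tax: $1,264.98 × 0.0478 = $60.47
Paid family leave insurance: $1,264.98 × 0.0105 = $13.28
Dental plan: $24.87
Total deductions = $38.64 + $196.34 + $13.98 + $60.47 + $13.28 + $24.87 = $347.58
Net pay = $1,264.98 − $347.58 = $917.40

$917.40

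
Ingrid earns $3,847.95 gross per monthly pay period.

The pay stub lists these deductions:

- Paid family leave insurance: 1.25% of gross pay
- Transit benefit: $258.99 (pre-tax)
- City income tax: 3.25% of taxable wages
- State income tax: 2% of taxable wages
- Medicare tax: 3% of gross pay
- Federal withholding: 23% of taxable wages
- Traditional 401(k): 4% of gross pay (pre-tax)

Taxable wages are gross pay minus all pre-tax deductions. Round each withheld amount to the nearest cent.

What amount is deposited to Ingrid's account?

$2,301.10

Transit benefit: $258.99
Traditional 401(k): $3,847.95 × 0.04 = $153.92
Pre-tax total = $258.99 + $153.92 = $412.91
Taxable wages = $3,847.95 − $412.91 = $3,435.04
Federal withholding: $3,435.04 × 0.23 = $790.06
City income tax: $3,435.04 × 0.0325 = $111.64
State income tax: $3,435.04 × 0.02 = $68.70
Paid family leave insurance: $3,847.95 × 0.0125 = $48.10
Medicare tax: $3,847.95 × 0.03 = $115.44
Total deductions = $258.99 + $153.92 + $790.06 + $111.64 + $68.70 + $48.10 + $115.44 = $1,546.85
Net pay = $3,847.95 − $1,546.85 = $2,301.10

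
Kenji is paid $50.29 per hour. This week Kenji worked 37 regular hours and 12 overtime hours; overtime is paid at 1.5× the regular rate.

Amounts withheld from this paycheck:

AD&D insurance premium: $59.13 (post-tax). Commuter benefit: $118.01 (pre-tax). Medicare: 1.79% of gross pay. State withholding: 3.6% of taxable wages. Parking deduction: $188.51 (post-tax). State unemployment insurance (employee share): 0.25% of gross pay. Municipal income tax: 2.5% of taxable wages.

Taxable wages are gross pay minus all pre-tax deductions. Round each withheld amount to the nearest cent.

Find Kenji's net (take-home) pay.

$2,182.35

Regular pay: 37 × $50.29 = $1,860.73
Overtime pay: 12 × $50.29 × 1.5 = $905.22
Gross pay = $1,860.73 + $905.22 = $2,765.95
Commuter benefit: $118.01
Taxable wages = $2,765.95 − $118.01 = $2,647.94
State withholding: $2,647.94 × 0.036 = $95.33
Municipal income tax: $2,647.94 × 0.025 = $66.20
Medicare: $2,765.95 × 0.0179 = $49.51
State unemployment insurance (employee share): $2,765.95 × 0.0025 = $6.91
AD&D insurance premium: $59.13
Parking deduction: $188.51
Total deductions = $118.01 + $95.33 + $66.20 + $49.51 + $6.91 + $59.13 + $188.51 = $583.60
Net pay = $2,765.95 − $583.60 = $2,182.35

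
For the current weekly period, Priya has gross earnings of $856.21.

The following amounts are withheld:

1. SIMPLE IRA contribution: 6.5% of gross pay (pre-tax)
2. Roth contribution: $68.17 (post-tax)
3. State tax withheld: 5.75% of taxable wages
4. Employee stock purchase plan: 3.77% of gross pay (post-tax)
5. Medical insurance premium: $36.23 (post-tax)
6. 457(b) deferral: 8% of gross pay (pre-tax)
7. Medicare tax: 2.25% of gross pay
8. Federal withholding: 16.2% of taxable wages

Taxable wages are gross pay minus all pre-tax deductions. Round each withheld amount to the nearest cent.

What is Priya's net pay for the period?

$415.44

457(b) deferral: $856.21 × 0.08 = $68.50
SIMPLE IRA contribution: $856.21 × 0.065 = $55.65
Pre-tax total = $68.50 + $55.65 = $124.15
Taxable wages = $856.21 − $124.15 = $732.06
State tax withheld: $732.06 × 0.0575 = $42.09
Federal withholding: $732.06 × 0.162 = $118.59
Medicare tax: $856.21 × 0.0225 = $19.26
Roth contribution: $68.17
Medical insurance premium: $36.23
Employee stock purchase plan: $856.21 × 0.0377 = $32.28
Total deductions = $68.50 + $55.65 + $42.09 + $118.59 + $19.26 + $68.17 + $36.23 + $32.28 = $440.77
Net pay = $856.21 − $440.77 = $415.44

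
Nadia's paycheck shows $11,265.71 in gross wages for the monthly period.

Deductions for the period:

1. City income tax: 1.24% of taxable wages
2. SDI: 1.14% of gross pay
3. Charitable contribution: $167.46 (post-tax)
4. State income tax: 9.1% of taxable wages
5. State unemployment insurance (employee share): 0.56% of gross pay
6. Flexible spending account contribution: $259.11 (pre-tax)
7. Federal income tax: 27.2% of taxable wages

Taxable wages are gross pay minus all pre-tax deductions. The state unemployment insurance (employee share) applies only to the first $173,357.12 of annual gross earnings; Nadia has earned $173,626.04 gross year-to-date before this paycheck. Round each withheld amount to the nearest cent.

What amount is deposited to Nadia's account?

Flexible spending account contribution: $259.11
Taxable wages = $11,265.71 − $259.11 = $11,006.60
City income tax: $11,006.60 × 0.0124 = $136.48
State income tax: $11,006.60 × 0.091 = $1,001.60
Federal income tax: $11,006.60 × 0.272 = $2,993.80
SDI: $11,265.71 × 0.0114 = $128.43
State unemployment insurance (employee share): annual cap $173,357.12 already reached (YTD $173,626.04), so $0.00
Charitable contribution: $167.46
Total deductions = $259.11 + $136.48 + $1,001.60 + $2,993.80 + $128.43 + $0.00 + $167.46 = $4,686.88
Net pay = $11,265.71 − $4,686.88 = $6,578.83

$6,578.83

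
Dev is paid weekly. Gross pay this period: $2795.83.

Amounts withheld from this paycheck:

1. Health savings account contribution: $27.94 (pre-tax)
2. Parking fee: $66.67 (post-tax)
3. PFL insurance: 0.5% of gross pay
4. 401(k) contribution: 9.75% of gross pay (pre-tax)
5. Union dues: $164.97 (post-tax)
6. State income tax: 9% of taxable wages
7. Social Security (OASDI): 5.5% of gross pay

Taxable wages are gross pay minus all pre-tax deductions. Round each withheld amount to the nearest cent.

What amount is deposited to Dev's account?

$1871.33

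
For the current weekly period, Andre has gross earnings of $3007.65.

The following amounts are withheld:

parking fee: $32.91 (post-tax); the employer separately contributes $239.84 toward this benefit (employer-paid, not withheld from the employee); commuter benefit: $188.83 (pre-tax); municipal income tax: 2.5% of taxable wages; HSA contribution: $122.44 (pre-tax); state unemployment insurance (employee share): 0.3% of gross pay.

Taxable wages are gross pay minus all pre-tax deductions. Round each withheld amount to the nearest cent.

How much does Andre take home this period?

Commuter benefit: $188.83
HSA contribution: $122.44
Pre-tax total = $188.83 + $122.44 = $311.27
Taxable wages = $3007.65 − $311.27 = $2696.38
Municipal income tax: $2696.38 × 0.025 = $67.41
State unemployment insurance (employee share): $3007.65 × 0.003 = $9.02
Parking fee: $32.91
(Employer's $239.84 toward parking fee is not withheld from the employee.)
Total deductions = $188.83 + $122.44 + $67.41 + $9.02 + $32.91 = $420.61
Net pay = $3007.65 − $420.61 = $2587.04

$2587.04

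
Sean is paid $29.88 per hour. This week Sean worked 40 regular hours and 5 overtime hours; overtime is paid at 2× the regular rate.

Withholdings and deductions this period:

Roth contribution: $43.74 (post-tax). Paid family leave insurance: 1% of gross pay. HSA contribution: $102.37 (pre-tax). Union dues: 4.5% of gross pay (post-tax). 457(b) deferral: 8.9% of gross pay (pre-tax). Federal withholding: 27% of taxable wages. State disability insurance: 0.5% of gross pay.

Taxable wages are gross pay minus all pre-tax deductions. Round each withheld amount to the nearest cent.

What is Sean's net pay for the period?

Regular pay: 40 × $29.88 = $1,195.20
Overtime pay: 5 × $29.88 × 2 = $298.80
Gross pay = $1,195.20 + $298.80 = $1,494.00
457(b) deferral: $1,494.00 × 0.089 = $132.97
HSA contribution: $102.37
Pre-tax total = $132.97 + $102.37 = $235.34
Taxable wages = $1,494.00 − $235.34 = $1,258.66
Federal withholding: $1,258.66 × 0.27 = $339.84
Paid family leave insurance: $1,494.00 × 0.01 = $14.94
State disability insurance: $1,494.00 × 0.005 = $7.47
Union dues: $1,494.00 × 0.045 = $67.23
Roth contribution: $43.74
Total deductions = $132.97 + $102.37 + $339.84 + $14.94 + $7.47 + $67.23 + $43.74 = $708.56
Net pay = $1,494.00 − $708.56 = $785.44

$785.44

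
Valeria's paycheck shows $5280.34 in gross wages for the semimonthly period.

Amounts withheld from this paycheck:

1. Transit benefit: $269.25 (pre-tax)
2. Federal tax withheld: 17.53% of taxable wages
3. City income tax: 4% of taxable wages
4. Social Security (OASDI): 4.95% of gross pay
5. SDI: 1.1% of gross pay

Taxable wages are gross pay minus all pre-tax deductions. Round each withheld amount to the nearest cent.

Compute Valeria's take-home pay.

$3612.75

Transit benefit: $269.25
Taxable wages = $5280.34 − $269.25 = $5011.09
Federal tax withheld: $5011.09 × 0.1753 = $878.44
City income tax: $5011.09 × 0.04 = $200.44
SDI: $5280.34 × 0.011 = $58.08
Social Security (OASDI): $5280.34 × 0.0495 = $261.38
Total deductions = $269.25 + $878.44 + $200.44 + $58.08 + $261.38 = $1667.59
Net pay = $5280.34 − $1667.59 = $3612.75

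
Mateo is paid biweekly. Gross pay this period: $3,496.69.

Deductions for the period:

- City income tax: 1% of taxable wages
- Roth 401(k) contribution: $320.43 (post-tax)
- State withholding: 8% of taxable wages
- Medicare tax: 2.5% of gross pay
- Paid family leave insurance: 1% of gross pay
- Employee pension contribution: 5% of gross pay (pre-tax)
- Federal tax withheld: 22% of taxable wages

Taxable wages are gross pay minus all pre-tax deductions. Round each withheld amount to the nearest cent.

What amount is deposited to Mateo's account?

Employee pension contribution: $3,496.69 × 0.05 = $174.83
Taxable wages = $3,496.69 − $174.83 = $3,321.86
City income tax: $3,321.86 × 0.01 = $33.22
State withholding: $3,321.86 × 0.08 = $265.75
Federal tax withheld: $3,321.86 × 0.22 = $730.81
Medicare tax: $3,496.69 × 0.025 = $87.42
Paid family leave insurance: $3,496.69 × 0.01 = $34.97
Roth 401(k) contribution: $320.43
Total deductions = $174.83 + $33.22 + $265.75 + $730.81 + $87.42 + $34.97 + $320.43 = $1,647.43
Net pay = $3,496.69 − $1,647.43 = $1,849.26

$1,849.26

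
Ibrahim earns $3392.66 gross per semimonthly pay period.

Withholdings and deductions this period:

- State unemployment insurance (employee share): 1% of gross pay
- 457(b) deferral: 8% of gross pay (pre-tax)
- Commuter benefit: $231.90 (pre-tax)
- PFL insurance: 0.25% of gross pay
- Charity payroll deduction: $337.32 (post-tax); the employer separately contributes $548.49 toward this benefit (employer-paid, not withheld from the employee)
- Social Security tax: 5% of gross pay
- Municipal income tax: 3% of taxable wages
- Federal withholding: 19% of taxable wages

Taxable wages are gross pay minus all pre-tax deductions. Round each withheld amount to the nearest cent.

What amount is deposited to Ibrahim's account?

$1704.33

Commuter benefit: $231.90
457(b) deferral: $3392.66 × 0.08 = $271.41
Pre-tax total = $231.90 + $271.41 = $503.31
Taxable wages = $3392.66 − $503.31 = $2889.35
Municipal income tax: $2889.35 × 0.03 = $86.68
Federal withholding: $2889.35 × 0.19 = $548.98
PFL insurance: $3392.66 × 0.0025 = $8.48
State unemployment insurance (employee share): $3392.66 × 0.01 = $33.93
Social Security tax: $3392.66 × 0.05 = $169.63
Charity payroll deduction: $337.32
(Employer's $548.49 toward charity payroll deduction is not withheld from the employee.)
Total deductions = $231.90 + $271.41 + $86.68 + $548.98 + $8.48 + $33.93 + $169.63 + $337.32 = $1688.33
Net pay = $3392.66 − $1688.33 = $1704.33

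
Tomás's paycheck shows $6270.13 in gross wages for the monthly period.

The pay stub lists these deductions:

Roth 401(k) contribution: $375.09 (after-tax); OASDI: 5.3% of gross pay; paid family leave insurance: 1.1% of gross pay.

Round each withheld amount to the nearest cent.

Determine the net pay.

$5493.75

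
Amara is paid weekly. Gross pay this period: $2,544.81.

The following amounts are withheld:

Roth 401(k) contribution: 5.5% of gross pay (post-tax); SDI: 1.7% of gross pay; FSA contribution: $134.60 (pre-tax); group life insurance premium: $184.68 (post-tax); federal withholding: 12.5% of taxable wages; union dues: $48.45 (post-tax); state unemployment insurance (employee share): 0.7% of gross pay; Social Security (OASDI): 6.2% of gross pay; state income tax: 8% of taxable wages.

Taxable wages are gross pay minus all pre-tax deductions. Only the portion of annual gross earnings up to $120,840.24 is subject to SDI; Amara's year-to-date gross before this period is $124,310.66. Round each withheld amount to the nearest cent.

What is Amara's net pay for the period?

FSA contribution: $134.60
Taxable wages = $2,544.81 − $134.60 = $2,410.21
State income tax: $2,410.21 × 0.08 = $192.82
Federal withholding: $2,410.21 × 0.125 = $301.28
Social Security (OASDI): $2,544.81 × 0.062 = $157.78
SDI: annual cap $120,840.24 already reached (YTD $124,310.66), so $0.00
State unemployment insurance (employee share): $2,544.81 × 0.007 = $17.81
Union dues: $48.45
Group life insurance premium: $184.68
Roth 401(k) contribution: $2,544.81 × 0.055 = $139.96
Total deductions = $134.60 + $192.82 + $301.28 + $157.78 + $0.00 + $17.81 + $48.45 + $184.68 + $139.96 = $1,177.38
Net pay = $2,544.81 − $1,177.38 = $1,367.43

$1,367.43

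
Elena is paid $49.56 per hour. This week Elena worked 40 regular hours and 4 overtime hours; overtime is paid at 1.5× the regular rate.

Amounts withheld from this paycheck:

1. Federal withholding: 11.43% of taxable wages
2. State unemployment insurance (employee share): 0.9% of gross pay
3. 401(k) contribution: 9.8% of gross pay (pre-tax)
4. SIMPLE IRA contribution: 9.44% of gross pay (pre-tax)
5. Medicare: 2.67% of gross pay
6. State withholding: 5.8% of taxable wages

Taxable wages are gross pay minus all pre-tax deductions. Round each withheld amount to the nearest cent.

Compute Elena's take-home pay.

$1442.51

Regular pay: 40 × $49.56 = $1982.40
Overtime pay: 4 × $49.56 × 1.5 = $297.36
Gross pay = $1982.40 + $297.36 = $2279.76
SIMPLE IRA contribution: $2279.76 × 0.0944 = $215.21
401(k) contribution: $2279.76 × 0.098 = $223.42
Pre-tax total = $215.21 + $223.42 = $438.63
Taxable wages = $2279.76 − $438.63 = $1841.13
State withholding: $1841.13 × 0.058 = $106.79
Federal withholding: $1841.13 × 0.1143 = $210.44
Medicare: $2279.76 × 0.0267 = $60.87
State unemployment insurance (employee share): $2279.76 × 0.009 = $20.52
Total deductions = $215.21 + $223.42 + $106.79 + $210.44 + $60.87 + $20.52 = $837.25
Net pay = $2279.76 − $837.25 = $1442.51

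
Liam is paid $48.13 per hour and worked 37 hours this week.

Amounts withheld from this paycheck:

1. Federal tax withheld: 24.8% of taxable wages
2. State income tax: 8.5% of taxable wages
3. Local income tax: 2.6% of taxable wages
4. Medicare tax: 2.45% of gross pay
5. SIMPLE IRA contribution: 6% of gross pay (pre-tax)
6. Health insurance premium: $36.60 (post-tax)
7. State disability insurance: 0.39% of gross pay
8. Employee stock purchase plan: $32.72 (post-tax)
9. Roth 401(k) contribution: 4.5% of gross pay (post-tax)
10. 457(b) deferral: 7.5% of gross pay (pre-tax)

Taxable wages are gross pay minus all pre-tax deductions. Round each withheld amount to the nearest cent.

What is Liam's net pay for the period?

Gross pay: 37 × $48.13 = $1,780.81
SIMPLE IRA contribution: $1,780.81 × 0.06 = $106.85
457(b) deferral: $1,780.81 × 0.075 = $133.56
Pre-tax total = $106.85 + $133.56 = $240.41
Taxable wages = $1,780.81 − $240.41 = $1,540.40
State income tax: $1,540.40 × 0.085 = $130.93
Federal tax withheld: $1,540.40 × 0.248 = $382.02
Local income tax: $1,540.40 × 0.026 = $40.05
State disability insurance: $1,780.81 × 0.0039 = $6.95
Medicare tax: $1,780.81 × 0.0245 = $43.63
Employee stock purchase plan: $32.72
Roth 401(k) contribution: $1,780.81 × 0.045 = $80.14
Health insurance premium: $36.60
Total deductions = $106.85 + $133.56 + $130.93 + $382.02 + $40.05 + $6.95 + $43.63 + $32.72 + $80.14 + $36.60 = $993.45
Net pay = $1,780.81 − $993.45 = $787.36

$787.36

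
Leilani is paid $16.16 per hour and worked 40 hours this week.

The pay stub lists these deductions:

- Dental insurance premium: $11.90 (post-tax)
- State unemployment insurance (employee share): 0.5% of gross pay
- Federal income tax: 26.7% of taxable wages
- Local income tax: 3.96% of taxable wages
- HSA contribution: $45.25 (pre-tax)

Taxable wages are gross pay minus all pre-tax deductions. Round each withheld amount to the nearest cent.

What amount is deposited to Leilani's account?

Gross pay: 40 × $16.16 = $646.40
HSA contribution: $45.25
Taxable wages = $646.40 − $45.25 = $601.15
Federal income tax: $601.15 × 0.267 = $160.51
Local income tax: $601.15 × 0.0396 = $23.81
State unemployment insurance (employee share): $646.40 × 0.005 = $3.23
Dental insurance premium: $11.90
Total deductions = $45.25 + $160.51 + $23.81 + $3.23 + $11.90 = $244.70
Net pay = $646.40 − $244.70 = $401.70

$401.70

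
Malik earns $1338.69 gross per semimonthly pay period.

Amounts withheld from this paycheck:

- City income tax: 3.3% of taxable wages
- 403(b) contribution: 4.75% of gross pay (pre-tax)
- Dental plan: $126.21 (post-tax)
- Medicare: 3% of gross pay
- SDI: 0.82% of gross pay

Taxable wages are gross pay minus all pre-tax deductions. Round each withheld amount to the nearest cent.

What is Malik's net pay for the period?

$1055.67

403(b) contribution: $1338.69 × 0.0475 = $63.59
Taxable wages = $1338.69 − $63.59 = $1275.10
City income tax: $1275.10 × 0.033 = $42.08
Medicare: $1338.69 × 0.03 = $40.16
SDI: $1338.69 × 0.0082 = $10.98
Dental plan: $126.21
Total deductions = $63.59 + $42.08 + $40.16 + $10.98 + $126.21 = $283.02
Net pay = $1338.69 − $283.02 = $1055.67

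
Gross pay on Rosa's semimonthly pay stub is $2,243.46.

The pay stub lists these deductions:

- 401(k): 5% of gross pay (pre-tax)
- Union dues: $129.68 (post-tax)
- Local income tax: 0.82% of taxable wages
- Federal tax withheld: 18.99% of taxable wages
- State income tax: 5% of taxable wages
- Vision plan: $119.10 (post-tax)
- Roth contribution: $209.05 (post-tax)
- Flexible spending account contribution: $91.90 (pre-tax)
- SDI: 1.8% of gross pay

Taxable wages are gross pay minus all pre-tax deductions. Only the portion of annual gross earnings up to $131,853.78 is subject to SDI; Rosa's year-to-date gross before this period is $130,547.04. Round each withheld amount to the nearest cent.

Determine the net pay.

Flexible spending account contribution: $91.90
401(k): $2,243.46 × 0.05 = $112.17
Pre-tax total = $91.90 + $112.17 = $204.07
Taxable wages = $2,243.46 − $204.07 = $2,039.39
Federal tax withheld: $2,039.39 × 0.1899 = $387.28
State income tax: $2,039.39 × 0.05 = $101.97
Local income tax: $2,039.39 × 0.0082 = $16.72
SDI: only $131,853.78 − $130,547.04 = $1,306.74 of this check is subject → $1,306.74 × 0.018 = $23.52
Vision plan: $119.10
Roth contribution: $209.05
Union dues: $129.68
Total deductions = $91.90 + $112.17 + $387.28 + $101.97 + $16.72 + $23.52 + $119.10 + $209.05 + $129.68 = $1,191.39
Net pay = $2,243.46 − $1,191.39 = $1,052.07

$1,052.07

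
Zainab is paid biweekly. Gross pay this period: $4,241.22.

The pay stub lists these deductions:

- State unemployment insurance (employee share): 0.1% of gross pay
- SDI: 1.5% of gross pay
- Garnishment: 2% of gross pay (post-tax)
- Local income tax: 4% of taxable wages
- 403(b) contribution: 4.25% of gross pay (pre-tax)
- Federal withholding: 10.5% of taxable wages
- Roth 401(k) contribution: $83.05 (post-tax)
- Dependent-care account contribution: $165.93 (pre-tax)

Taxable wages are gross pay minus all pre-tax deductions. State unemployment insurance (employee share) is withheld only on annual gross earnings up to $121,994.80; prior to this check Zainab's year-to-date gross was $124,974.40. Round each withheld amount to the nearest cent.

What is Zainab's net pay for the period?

$3,098.77

Dependent-care account contribution: $165.93
403(b) contribution: $4,241.22 × 0.0425 = $180.25
Pre-tax total = $165.93 + $180.25 = $346.18
Taxable wages = $4,241.22 − $346.18 = $3,895.04
Local income tax: $3,895.04 × 0.04 = $155.80
Federal withholding: $3,895.04 × 0.105 = $408.98
State unemployment insurance (employee share): annual cap $121,994.80 already reached (YTD $124,974.40), so $0.00
SDI: $4,241.22 × 0.015 = $63.62
Garnishment: $4,241.22 × 0.02 = $84.82
Roth 401(k) contribution: $83.05
Total deductions = $165.93 + $180.25 + $155.80 + $408.98 + $0.00 + $63.62 + $84.82 + $83.05 = $1,142.45
Net pay = $4,241.22 − $1,142.45 = $3,098.77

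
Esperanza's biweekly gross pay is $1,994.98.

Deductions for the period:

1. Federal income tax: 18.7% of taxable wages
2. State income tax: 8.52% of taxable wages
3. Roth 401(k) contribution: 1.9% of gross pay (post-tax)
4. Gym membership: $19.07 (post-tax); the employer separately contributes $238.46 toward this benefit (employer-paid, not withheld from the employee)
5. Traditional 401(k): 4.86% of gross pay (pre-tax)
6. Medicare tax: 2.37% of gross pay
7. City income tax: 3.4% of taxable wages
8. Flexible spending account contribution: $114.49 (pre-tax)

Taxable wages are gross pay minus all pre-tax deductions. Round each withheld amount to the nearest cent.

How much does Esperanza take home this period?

Flexible spending account contribution: $114.49
Traditional 401(k): $1,994.98 × 0.0486 = $96.96
Pre-tax total = $114.49 + $96.96 = $211.45
Taxable wages = $1,994.98 − $211.45 = $1,783.53
City income tax: $1,783.53 × 0.034 = $60.64
Federal income tax: $1,783.53 × 0.187 = $333.52
State income tax: $1,783.53 × 0.0852 = $151.96
Medicare tax: $1,994.98 × 0.0237 = $47.28
Gym membership: $19.07
Roth 401(k) contribution: $1,994.98 × 0.019 = $37.90
(Employer's $238.46 toward gym membership is not withheld from the employee.)
Total deductions = $114.49 + $96.96 + $60.64 + $333.52 + $151.96 + $47.28 + $19.07 + $37.90 = $861.82
Net pay = $1,994.98 − $861.82 = $1,133.16

$1,133.16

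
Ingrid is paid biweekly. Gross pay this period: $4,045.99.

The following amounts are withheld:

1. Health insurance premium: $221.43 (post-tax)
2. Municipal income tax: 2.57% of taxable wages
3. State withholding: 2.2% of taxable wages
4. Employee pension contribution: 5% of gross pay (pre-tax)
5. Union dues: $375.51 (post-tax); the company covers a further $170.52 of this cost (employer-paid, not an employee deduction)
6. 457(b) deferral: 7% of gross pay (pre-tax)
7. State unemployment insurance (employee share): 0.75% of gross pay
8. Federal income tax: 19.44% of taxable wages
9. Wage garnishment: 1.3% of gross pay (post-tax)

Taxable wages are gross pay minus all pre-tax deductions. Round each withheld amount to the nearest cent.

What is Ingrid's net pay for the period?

Employee pension contribution: $4,045.99 × 0.05 = $202.30
457(b) deferral: $4,045.99 × 0.07 = $283.22
Pre-tax total = $202.30 + $283.22 = $485.52
Taxable wages = $4,045.99 − $485.52 = $3,560.47
Municipal income tax: $3,560.47 × 0.0257 = $91.50
Federal income tax: $3,560.47 × 0.1944 = $692.16
State withholding: $3,560.47 × 0.022 = $78.33
State unemployment insurance (employee share): $4,045.99 × 0.0075 = $30.34
Union dues: $375.51
Wage garnishment: $4,045.99 × 0.013 = $52.60
Health insurance premium: $221.43
(Employer's $170.52 toward union dues is not withheld from the employee.)
Total deductions = $202.30 + $283.22 + $91.50 + $692.16 + $78.33 + $30.34 + $375.51 + $52.60 + $221.43 = $2,027.39
Net pay = $4,045.99 − $2,027.39 = $2,018.60

$2,018.60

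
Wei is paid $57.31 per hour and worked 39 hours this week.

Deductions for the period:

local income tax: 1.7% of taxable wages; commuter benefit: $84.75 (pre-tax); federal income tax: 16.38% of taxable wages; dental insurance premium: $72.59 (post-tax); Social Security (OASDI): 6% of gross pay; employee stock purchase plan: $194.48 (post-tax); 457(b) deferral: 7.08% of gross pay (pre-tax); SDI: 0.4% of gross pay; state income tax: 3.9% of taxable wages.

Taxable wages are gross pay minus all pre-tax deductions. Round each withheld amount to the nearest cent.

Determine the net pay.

Gross pay: 39 × $57.31 = $2,235.09
Commuter benefit: $84.75
457(b) deferral: $2,235.09 × 0.0708 = $158.24
Pre-tax total = $84.75 + $158.24 = $242.99
Taxable wages = $2,235.09 − $242.99 = $1,992.10
State income tax: $1,992.10 × 0.039 = $77.69
Local income tax: $1,992.10 × 0.017 = $33.87
Federal income tax: $1,992.10 × 0.1638 = $326.31
SDI: $2,235.09 × 0.004 = $8.94
Social Security (OASDI): $2,235.09 × 0.06 = $134.11
Dental insurance premium: $72.59
Employee stock purchase plan: $194.48
Total deductions = $84.75 + $158.24 + $77.69 + $33.87 + $326.31 + $8.94 + $134.11 + $72.59 + $194.48 = $1,090.98
Net pay = $2,235.09 − $1,090.98 = $1,144.11

$1,144.11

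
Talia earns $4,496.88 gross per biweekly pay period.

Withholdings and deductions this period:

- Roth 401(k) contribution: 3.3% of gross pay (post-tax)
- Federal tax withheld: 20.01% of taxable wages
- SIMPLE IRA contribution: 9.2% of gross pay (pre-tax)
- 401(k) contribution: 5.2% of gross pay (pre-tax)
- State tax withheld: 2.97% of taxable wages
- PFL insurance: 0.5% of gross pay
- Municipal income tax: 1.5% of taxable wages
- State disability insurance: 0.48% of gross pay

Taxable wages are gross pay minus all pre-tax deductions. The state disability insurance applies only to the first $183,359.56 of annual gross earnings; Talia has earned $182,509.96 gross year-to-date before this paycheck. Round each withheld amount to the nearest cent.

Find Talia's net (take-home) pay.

$2,732.05

401(k) contribution: $4,496.88 × 0.052 = $233.84
SIMPLE IRA contribution: $4,496.88 × 0.092 = $413.71
Pre-tax total = $233.84 + $413.71 = $647.55
Taxable wages = $4,496.88 − $647.55 = $3,849.33
Federal tax withheld: $3,849.33 × 0.2001 = $770.25
Municipal income tax: $3,849.33 × 0.015 = $57.74
State tax withheld: $3,849.33 × 0.0297 = $114.33
State disability insurance: only $183,359.56 − $182,509.96 = $849.60 of this check is subject → $849.60 × 0.0048 = $4.08
PFL insurance: $4,496.88 × 0.005 = $22.48
Roth 401(k) contribution: $4,496.88 × 0.033 = $148.40
Total deductions = $233.84 + $413.71 + $770.25 + $57.74 + $114.33 + $4.08 + $22.48 + $148.40 = $1,764.83
Net pay = $4,496.88 − $1,764.83 = $2,732.05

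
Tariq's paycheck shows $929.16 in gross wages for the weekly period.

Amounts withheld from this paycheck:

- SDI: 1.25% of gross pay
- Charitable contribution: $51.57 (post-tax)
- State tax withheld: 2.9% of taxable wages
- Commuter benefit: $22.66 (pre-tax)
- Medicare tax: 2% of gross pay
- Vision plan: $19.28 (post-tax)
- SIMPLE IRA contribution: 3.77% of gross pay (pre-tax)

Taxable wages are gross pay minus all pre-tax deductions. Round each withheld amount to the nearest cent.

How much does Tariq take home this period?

$745.16

Commuter benefit: $22.66
SIMPLE IRA contribution: $929.16 × 0.0377 = $35.03
Pre-tax total = $22.66 + $35.03 = $57.69
Taxable wages = $929.16 − $57.69 = $871.47
State tax withheld: $871.47 × 0.029 = $25.27
Medicare tax: $929.16 × 0.02 = $18.58
SDI: $929.16 × 0.0125 = $11.61
Charitable contribution: $51.57
Vision plan: $19.28
Total deductions = $22.66 + $35.03 + $25.27 + $18.58 + $11.61 + $51.57 + $19.28 = $184.00
Net pay = $929.16 − $184.00 = $745.16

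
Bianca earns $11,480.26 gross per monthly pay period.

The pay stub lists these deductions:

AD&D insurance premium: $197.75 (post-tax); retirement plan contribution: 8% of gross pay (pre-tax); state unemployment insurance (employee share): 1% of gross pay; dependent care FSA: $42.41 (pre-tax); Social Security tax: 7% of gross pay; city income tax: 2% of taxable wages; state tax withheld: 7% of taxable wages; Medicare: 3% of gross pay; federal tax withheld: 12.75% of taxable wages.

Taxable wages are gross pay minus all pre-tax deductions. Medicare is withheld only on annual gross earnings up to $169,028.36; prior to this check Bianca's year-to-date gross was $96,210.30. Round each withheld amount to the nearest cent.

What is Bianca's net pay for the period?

$6,770.87

Dependent care FSA: $42.41
Retirement plan contribution: $11,480.26 × 0.08 = $918.42
Pre-tax total = $42.41 + $918.42 = $960.83
Taxable wages = $11,480.26 − $960.83 = $10,519.43
State tax withheld: $10,519.43 × 0.07 = $736.36
Federal tax withheld: $10,519.43 × 0.1275 = $1,341.23
City income tax: $10,519.43 × 0.02 = $210.39
Medicare: cap not yet reached, full $11,480.26 is subject → $11,480.26 × 0.03 = $344.41
Social Security tax: $11,480.26 × 0.07 = $803.62
State unemployment insurance (employee share): $11,480.26 × 0.01 = $114.80
AD&D insurance premium: $197.75
Total deductions = $42.41 + $918.42 + $736.36 + $1,341.23 + $210.39 + $344.41 + $803.62 + $114.80 + $197.75 = $4,709.39
Net pay = $11,480.26 − $4,709.39 = $6,770.87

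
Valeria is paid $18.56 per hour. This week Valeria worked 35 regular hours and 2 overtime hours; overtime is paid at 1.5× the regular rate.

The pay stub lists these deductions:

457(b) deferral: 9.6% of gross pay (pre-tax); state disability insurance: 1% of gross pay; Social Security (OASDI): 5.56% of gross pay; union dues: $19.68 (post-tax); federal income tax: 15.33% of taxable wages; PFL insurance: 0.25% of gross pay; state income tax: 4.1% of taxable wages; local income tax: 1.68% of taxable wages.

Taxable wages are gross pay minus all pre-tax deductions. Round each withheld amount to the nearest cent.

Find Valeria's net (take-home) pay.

$435.28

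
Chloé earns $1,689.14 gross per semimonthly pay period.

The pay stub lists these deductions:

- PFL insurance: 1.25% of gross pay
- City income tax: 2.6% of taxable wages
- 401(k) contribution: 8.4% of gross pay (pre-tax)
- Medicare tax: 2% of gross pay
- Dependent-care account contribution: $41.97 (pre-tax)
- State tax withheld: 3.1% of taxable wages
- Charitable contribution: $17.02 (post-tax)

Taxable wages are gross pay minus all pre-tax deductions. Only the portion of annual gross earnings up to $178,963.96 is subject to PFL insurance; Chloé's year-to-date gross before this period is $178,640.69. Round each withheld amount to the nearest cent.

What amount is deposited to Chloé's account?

401(k) contribution: $1,689.14 × 0.084 = $141.89
Dependent-care account contribution: $41.97
Pre-tax total = $141.89 + $41.97 = $183.86
Taxable wages = $1,689.14 − $183.86 = $1,505.28
State tax withheld: $1,505.28 × 0.031 = $46.66
City income tax: $1,505.28 × 0.026 = $39.14
Medicare tax: $1,689.14 × 0.02 = $33.78
PFL insurance: only $178,963.96 − $178,640.69 = $323.27 of this check is subject → $323.27 × 0.0125 = $4.04
Charitable contribution: $17.02
Total deductions = $141.89 + $41.97 + $46.66 + $39.14 + $33.78 + $4.04 + $17.02 = $324.50
Net pay = $1,689.14 − $324.50 = $1,364.64

$1,364.64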